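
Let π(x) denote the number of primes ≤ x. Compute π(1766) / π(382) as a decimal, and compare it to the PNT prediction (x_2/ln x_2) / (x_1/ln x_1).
π(1766)/π(382) = 274/75 ≈ 3.6533;  PNT prediction ≈ 3.6763.

π(382) = 75 and π(1766) = 274, so π(1766)/π(382) ≈ 3.6533. The PNT-predicted ratio is (1766/ln(1766)) / (382/ln(382)) ≈ 3.6763. The two agree to within a few percent, as expected.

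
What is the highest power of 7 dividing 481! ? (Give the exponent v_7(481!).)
v_7(481!) = 78

Legendre's formula: v_p(n!) = Σ_{k ≥ 1} ⌊n / p^k⌋. For p = 7, n = 481, the terms are:
  ⌊481/7^1⌋ = ⌊481/7⌋ = 68
  ⌊481/7^2⌋ = ⌊481/49⌋ = 9
  ⌊481/7^3⌋ = ⌊481/343⌋ = 1
(the next term ⌊481/7^4⌋ = 0, terminating the sum). Summing: v_7(481!) = 68 + 9 + 1 = 78.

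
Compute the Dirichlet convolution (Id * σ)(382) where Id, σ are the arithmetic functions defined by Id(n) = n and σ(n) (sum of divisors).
(Id * σ)(382) = 1915

Divisors of 382: [1, 2, 191, 382]. For each d | 382:
  d = 1: Id(1) · σ(382/1) = 1 · 576 = 576
  d = 2: Id(2) · σ(382/2) = 2 · 192 = 384
  d = 191: Id(191) · σ(382/191) = 191 · 3 = 573
  d = 382: Id(382) · σ(382/382) = 382 · 1 = 382
Summing: (Id * σ)(382) = 576 + 384 + 573 + 382 = 1915.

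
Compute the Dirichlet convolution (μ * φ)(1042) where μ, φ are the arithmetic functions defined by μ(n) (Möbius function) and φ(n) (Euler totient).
(μ * φ)(1042) = 0

Divisors of 1042: [1, 2, 521, 1042]. For each d | 1042:
  d = 1: μ(1) · φ(1042/1) = 1 · 520 = 520
  d = 2: μ(2) · φ(1042/2) = -1 · 520 = -520
  d = 521: μ(521) · φ(1042/521) = -1 · 1 = -1
  d = 1042: μ(1042) · φ(1042/1042) = 1 · 1 = 1
Summing: (μ * φ)(1042) = 520 + -520 + -1 + 1 = 0.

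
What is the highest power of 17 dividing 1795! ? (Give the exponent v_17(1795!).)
v_17(1795!) = 111

Legendre's formula: v_p(n!) = Σ_{k ≥ 1} ⌊n / p^k⌋. For p = 17, n = 1795, the terms are:
  ⌊1795/17^1⌋ = ⌊1795/17⌋ = 105
  ⌊1795/17^2⌋ = ⌊1795/289⌋ = 6
(the next term ⌊1795/17^3⌋ = 0, terminating the sum). Summing: v_17(1795!) = 105 + 6 = 111.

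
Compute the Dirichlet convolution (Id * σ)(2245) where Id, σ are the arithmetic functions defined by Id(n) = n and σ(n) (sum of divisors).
(Id * σ)(2245) = 9889

Divisors of 2245: [1, 5, 449, 2245]. For each d | 2245:
  d = 1: Id(1) · σ(2245/1) = 1 · 2700 = 2700
  d = 5: Id(5) · σ(2245/5) = 5 · 450 = 2250
  d = 449: Id(449) · σ(2245/449) = 449 · 6 = 2694
  d = 2245: Id(2245) · σ(2245/2245) = 2245 · 1 = 2245
Summing: (Id * σ)(2245) = 2700 + 2250 + 2694 + 2245 = 9889.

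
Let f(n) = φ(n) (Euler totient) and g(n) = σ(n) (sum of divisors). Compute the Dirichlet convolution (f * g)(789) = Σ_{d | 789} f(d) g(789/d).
(φ * σ)(789) = 3156

Divisors of 789: [1, 3, 263, 789]. For each d | 789:
  d = 1: φ(1) · σ(789/1) = 1 · 1056 = 1056
  d = 3: φ(3) · σ(789/3) = 2 · 264 = 528
  d = 263: φ(263) · σ(789/263) = 262 · 4 = 1048
  d = 789: φ(789) · σ(789/789) = 524 · 1 = 524
Summing: (φ * σ)(789) = 1056 + 528 + 1048 + 524 = 3156.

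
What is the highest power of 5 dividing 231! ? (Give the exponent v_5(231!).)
v_5(231!) = 56

Legendre's formula: v_p(n!) = Σ_{k ≥ 1} ⌊n / p^k⌋. For p = 5, n = 231, the terms are:
  ⌊231/5^1⌋ = ⌊231/5⌋ = 46
  ⌊231/5^2⌋ = ⌊231/25⌋ = 9
  ⌊231/5^3⌋ = ⌊231/125⌋ = 1
(the next term ⌊231/5^4⌋ = 0, terminating the sum). Summing: v_5(231!) = 46 + 9 + 1 = 56.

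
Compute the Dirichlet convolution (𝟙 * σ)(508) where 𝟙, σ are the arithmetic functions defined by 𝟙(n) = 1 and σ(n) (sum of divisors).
(𝟙 * σ)(508) = 1419

Divisors of 508: [1, 2, 4, 127, 254, 508]. For each d | 508:
  d = 1: 𝟙(1) · σ(508/1) = 1 · 896 = 896
  d = 2: 𝟙(2) · σ(508/2) = 1 · 384 = 384
  d = 4: 𝟙(4) · σ(508/4) = 1 · 128 = 128
  d = 127: 𝟙(127) · σ(508/127) = 1 · 7 = 7
  d = 254: 𝟙(254) · σ(508/254) = 1 · 3 = 3
  d = 508: 𝟙(508) · σ(508/508) = 1 · 1 = 1
Summing: (𝟙 * σ)(508) = 896 + 384 + 128 + 7 + 3 + 1 = 1419.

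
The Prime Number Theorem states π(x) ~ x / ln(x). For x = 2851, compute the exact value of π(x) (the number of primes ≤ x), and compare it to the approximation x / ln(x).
π(2851) = 414;  x/ln(x) ≈ 358.37;  relative error ≈ 13.44%.

Directly count primes up to 2851: π(2851) = 414. The PNT approximation gives 2851/ln(2851) ≈ 2851/7.95543 ≈ 358.37. Relative error (π(x) − x/ln(x)) / π(x) ≈ 13.44%; the approximation is known to undercount slightly (Li(x) is a better estimate).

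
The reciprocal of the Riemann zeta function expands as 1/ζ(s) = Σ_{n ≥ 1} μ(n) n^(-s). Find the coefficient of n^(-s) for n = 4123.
μ(4123) = -1

Factor n = 4123 = 7 · 19 · 31. μ(n) = 0 if any exponent ≥ 2 (not squarefree); otherwise μ(n) = (−1)^{ω(n)} where ω(n) is the number of distinct prime factors. Applying: μ(4123) = -1.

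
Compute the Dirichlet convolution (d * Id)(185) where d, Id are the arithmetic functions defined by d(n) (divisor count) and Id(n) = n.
(d * Id)(185) = 273

Divisors of 185: [1, 5, 37, 185]. For each d | 185:
  d = 1: d(1) · Id(185/1) = 1 · 185 = 185
  d = 5: d(5) · Id(185/5) = 2 · 37 = 74
  d = 37: d(37) · Id(185/37) = 2 · 5 = 10
  d = 185: d(185) · Id(185/185) = 4 · 1 = 4
Summing: (d * Id)(185) = 185 + 74 + 10 + 4 = 273.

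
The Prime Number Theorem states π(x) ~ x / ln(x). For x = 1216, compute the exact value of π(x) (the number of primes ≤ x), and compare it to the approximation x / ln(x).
π(1216) = 198;  x/ln(x) ≈ 171.19;  relative error ≈ 13.54%.

Directly count primes up to 1216: π(1216) = 198. The PNT approximation gives 1216/ln(1216) ≈ 1216/7.10332 ≈ 171.19. Relative error (π(x) − x/ln(x)) / π(x) ≈ 13.54%; the approximation is known to undercount slightly (Li(x) is a better estimate).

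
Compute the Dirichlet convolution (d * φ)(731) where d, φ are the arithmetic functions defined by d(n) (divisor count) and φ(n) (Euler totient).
(d * φ)(731) = 792

Divisors of 731: [1, 17, 43, 731]. For each d | 731:
  d = 1: d(1) · φ(731/1) = 1 · 672 = 672
  d = 17: d(17) · φ(731/17) = 2 · 42 = 84
  d = 43: d(43) · φ(731/43) = 2 · 16 = 32
  d = 731: d(731) · φ(731/731) = 4 · 1 = 4
Summing: (d * φ)(731) = 672 + 84 + 32 + 4 = 792.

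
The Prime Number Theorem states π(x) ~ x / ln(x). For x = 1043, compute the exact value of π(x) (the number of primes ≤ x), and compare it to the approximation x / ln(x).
π(1043) = 175;  x/ln(x) ≈ 150.08;  relative error ≈ 14.24%.

Directly count primes up to 1043: π(1043) = 175. The PNT approximation gives 1043/ln(1043) ≈ 1043/6.94986 ≈ 150.08. Relative error (π(x) − x/ln(x)) / π(x) ≈ 14.24%; the approximation is known to undercount slightly (Li(x) is a better estimate).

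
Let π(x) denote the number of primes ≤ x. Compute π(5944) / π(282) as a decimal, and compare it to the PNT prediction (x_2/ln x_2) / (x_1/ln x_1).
π(5944)/π(282) = 780/60 ≈ 13.0000;  PNT prediction ≈ 13.6845.

π(282) = 60 and π(5944) = 780, so π(5944)/π(282) ≈ 13.0000. The PNT-predicted ratio is (5944/ln(5944)) / (282/ln(282)) ≈ 13.6845. The two agree to within a few percent, as expected.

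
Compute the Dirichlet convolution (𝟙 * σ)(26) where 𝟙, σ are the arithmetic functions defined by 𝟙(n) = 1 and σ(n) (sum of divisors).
(𝟙 * σ)(26) = 60

Divisors of 26: [1, 2, 13, 26]. For each d | 26:
  d = 1: 𝟙(1) · σ(26/1) = 1 · 42 = 42
  d = 2: 𝟙(2) · σ(26/2) = 1 · 14 = 14
  d = 13: 𝟙(13) · σ(26/13) = 1 · 3 = 3
  d = 26: 𝟙(26) · σ(26/26) = 1 · 1 = 1
Summing: (𝟙 * σ)(26) = 42 + 14 + 3 + 1 = 60.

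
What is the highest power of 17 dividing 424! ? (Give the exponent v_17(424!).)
v_17(424!) = 25

Legendre's formula: v_p(n!) = Σ_{k ≥ 1} ⌊n / p^k⌋. For p = 17, n = 424, the terms are:
  ⌊424/17^1⌋ = ⌊424/17⌋ = 24
  ⌊424/17^2⌋ = ⌊424/289⌋ = 1
(the next term ⌊424/17^3⌋ = 0, terminating the sum). Summing: v_17(424!) = 24 + 1 = 25.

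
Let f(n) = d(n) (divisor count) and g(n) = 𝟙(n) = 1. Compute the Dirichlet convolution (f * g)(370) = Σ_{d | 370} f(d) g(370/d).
(d * 𝟙)(370) = 27

Divisors of 370: [1, 2, 5, 10, 37, 74, 185, 370]. For each d | 370:
  d = 1: d(1) · 𝟙(370/1) = 1 · 1 = 1
  d = 2: d(2) · 𝟙(370/2) = 2 · 1 = 2
  d = 5: d(5) · 𝟙(370/5) = 2 · 1 = 2
  d = 10: d(10) · 𝟙(370/10) = 4 · 1 = 4
  d = 37: d(37) · 𝟙(370/37) = 2 · 1 = 2
  d = 74: d(74) · 𝟙(370/74) = 4 · 1 = 4
  d = 185: d(185) · 𝟙(370/185) = 4 · 1 = 4
  d = 370: d(370) · 𝟙(370/370) = 8 · 1 = 8
Summing: (d * 𝟙)(370) = 1 + 2 + 2 + 4 + 2 + 4 + 4 + 8 = 27.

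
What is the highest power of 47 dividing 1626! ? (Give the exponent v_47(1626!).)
v_47(1626!) = 34

Legendre's formula: v_p(n!) = Σ_{k ≥ 1} ⌊n / p^k⌋. For p = 47, n = 1626, the terms are:
  ⌊1626/47^1⌋ = ⌊1626/47⌋ = 34
(the next term ⌊1626/47^2⌋ = 0, terminating the sum). Summing: v_47(1626!) = 34 = 34.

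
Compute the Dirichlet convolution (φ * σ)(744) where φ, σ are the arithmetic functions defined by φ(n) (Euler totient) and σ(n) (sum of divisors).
(φ * σ)(744) = 11904

Divisors of 744: [1, 2, 3, 4, 6, 8, 12, 24, 31, 62, 93, 124, 186, 248, 372, 744]. For each d | 744:
  d = 1: φ(1) · σ(744/1) = 1 · 1920 = 1920
  d = 2: φ(2) · σ(744/2) = 1 · 896 = 896
  d = 3: φ(3) · σ(744/3) = 2 · 480 = 960
  d = 4: φ(4) · σ(744/4) = 2 · 384 = 768
  d = 6: φ(6) · σ(744/6) = 2 · 224 = 448
  d = 8: φ(8) · σ(744/8) = 4 · 128 = 512
  d = 12: φ(12) · σ(744/12) = 4 · 96 = 384
  d = 24: φ(24) · σ(744/24) = 8 · 32 = 256
  d = 31: φ(31) · σ(744/31) = 30 · 60 = 1800
  d = 62: φ(62) · σ(744/62) = 30 · 28 = 840
  d = 93: φ(93) · σ(744/93) = 60 · 15 = 900
  d = 124: φ(124) · σ(744/124) = 60 · 12 = 720
  d = 186: φ(186) · σ(744/186) = 60 · 7 = 420
  d = 248: φ(248) · σ(744/248) = 120 · 4 = 480
  d = 372: φ(372) · σ(744/372) = 120 · 3 = 360
  d = 744: φ(744) · σ(744/744) = 240 · 1 = 240
Summing: (φ * σ)(744) = 1920 + 896 + 960 + 768 + 448 + 512 + 384 + 256 + 1800 + 840 + 900 + 720 + 420 + 480 + 360 + 240 = 11904.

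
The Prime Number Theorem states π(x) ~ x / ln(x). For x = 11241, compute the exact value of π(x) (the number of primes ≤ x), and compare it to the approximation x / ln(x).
π(11241) = 1358;  x/ln(x) ≈ 1205.17;  relative error ≈ 11.25%.

Directly count primes up to 11241: π(11241) = 1358. The PNT approximation gives 11241/ln(11241) ≈ 11241/9.32732 ≈ 1205.17. Relative error (π(x) − x/ln(x)) / π(x) ≈ 11.25%; the approximation is known to undercount slightly (Li(x) is a better estimate).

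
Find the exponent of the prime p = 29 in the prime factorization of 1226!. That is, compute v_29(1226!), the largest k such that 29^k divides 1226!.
v_29(1226!) = 43

Legendre's formula: v_p(n!) = Σ_{k ≥ 1} ⌊n / p^k⌋. For p = 29, n = 1226, the terms are:
  ⌊1226/29^1⌋ = ⌊1226/29⌋ = 42
  ⌊1226/29^2⌋ = ⌊1226/841⌋ = 1
(the next term ⌊1226/29^3⌋ = 0, terminating the sum). Summing: v_29(1226!) = 42 + 1 = 43.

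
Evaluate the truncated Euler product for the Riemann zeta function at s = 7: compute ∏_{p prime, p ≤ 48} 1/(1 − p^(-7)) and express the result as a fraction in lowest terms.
∏ = 23382886769632432571789841128782562016512130510871147719864543051070039135878767058418261603816212645625/23189273096315310437319062436725495011112024414316439805760324840606793884675752039664775666767203598336

The primes p ≤ 48 are [2, 3, 5, 7, 11, 13, 17, 19, 23, 29, 31, 37, 41, 43, 47]. For each prime, (1 − 1/p^7)^(-1) = p^7 / (p^7 − 1). The product is (1 − 1/2^7)^(-1), (1 − 1/3^7)^(-1), (1 − 1/5^7)^(-1), (1 − 1/7^7)^(-1), (1 − 1/11^7)^(-1), (1 − 1/13^7)^(-1), (1 − 1/17^7)^(-1), (1 − 1/19^7)^(-1), (1 − 1/23^7)^(-1), (1 − 1/29^7)^(-1), (1 − 1/31^7)^(-1), (1 − 1/37^7)^(-1), (1 − 1/41^7)^(-1), (1 − 1/43^7)^(-1), (1 − 1/47^7)^(-1) = ∏ p^7 / (p^7 − 1) = 23382886769632432571789841128782562016512130510871147719864543051070039135878767058418261603816212645625/23189273096315310437319062436725495011112024414316439805760324840606793884675752039664775666767203598336.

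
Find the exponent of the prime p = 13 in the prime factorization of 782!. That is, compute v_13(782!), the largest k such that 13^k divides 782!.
v_13(782!) = 64

Legendre's formula: v_p(n!) = Σ_{k ≥ 1} ⌊n / p^k⌋. For p = 13, n = 782, the terms are:
  ⌊782/13^1⌋ = ⌊782/13⌋ = 60
  ⌊782/13^2⌋ = ⌊782/169⌋ = 4
(the next term ⌊782/13^3⌋ = 0, terminating the sum). Summing: v_13(782!) = 60 + 4 = 64.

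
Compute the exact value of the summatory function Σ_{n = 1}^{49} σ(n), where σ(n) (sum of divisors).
Σ_{n ≤ 49} σ(n) = 1987

Compute σ(n) for each 1 ≤ n ≤ 49: σ(1) = 1, σ(2) = 3, σ(3) = 4, σ(4) = 7, σ(5) = 6, σ(6) = 12, σ(7) = 8, σ(8) = 15, σ(9) = 13, σ(10) = 18, σ(11) = 12, σ(12) = 28, σ(13) = 14, σ(14) = 24, σ(15) = 24, σ(16) = 31, σ(17) = 18, σ(18) = 39, σ(19) = 20, σ(20) = 42, σ(21) = 32, σ(22) = 36, σ(23) = 24, σ(24) = 60, σ(25) = 31, σ(26) = 42, σ(27) = 40, σ(28) = 56, σ(29) = 30, σ(30) = 72, σ(31) = 32, σ(32) = 63, σ(33) = 48, σ(34) = 54, σ(35) = 48, σ(36) = 91, σ(37) = 38, σ(38) = 60, σ(39) = 56, σ(40) = 90, σ(41) = 42, σ(42) = 96, σ(43) = 44, σ(44) = 84, σ(45) = 78, σ(46) = 72, σ(47) = 48, σ(48) = 124, σ(49) = 57. Summing all 49 values: 1987. (Average order: Σ_{n ≤ x} σ(n) ~ (π²/12) x². For x = 49, (π²/12)·49² ≈ 1974.74.)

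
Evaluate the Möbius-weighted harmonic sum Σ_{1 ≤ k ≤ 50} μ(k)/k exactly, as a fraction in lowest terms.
Σ μ(k)/k = -12611493192339623/614889782588491410

Values of μ(k) for 1 ≤ k ≤ 50: μ(1) = 1, μ(2) = -1, μ(3) = -1, μ(5) = -1, μ(6) = 1, μ(7) = -1, μ(10) = 1, μ(11) = -1, μ(13) = -1, μ(14) = 1, μ(15) = 1, μ(17) = -1, μ(19) = -1, μ(21) = 1, μ(22) = 1, μ(23) = -1, μ(26) = 1, μ(29) = -1, μ(30) = -1, μ(31) = -1, μ(33) = 1, μ(34) = 1, μ(35) = 1, μ(37) = -1, μ(38) = 1, μ(39) = 1, μ(41) = -1, μ(42) = -1, μ(43) = -1, μ(46) = 1, μ(47) = -1, with μ = 0 on non-squarefree integers. Summing μ(k)/k for k where μ(k) ≠ 0 gives -12611493192339623/614889782588491410 ≈ -0.0205. (PNT ⟺ this sum → 0 as n → ∞.)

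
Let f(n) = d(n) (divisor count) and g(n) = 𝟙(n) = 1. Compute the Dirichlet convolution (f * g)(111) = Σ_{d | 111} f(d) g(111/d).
(d * 𝟙)(111) = 9

Divisors of 111: [1, 3, 37, 111]. For each d | 111:
  d = 1: d(1) · 𝟙(111/1) = 1 · 1 = 1
  d = 3: d(3) · 𝟙(111/3) = 2 · 1 = 2
  d = 37: d(37) · 𝟙(111/37) = 2 · 1 = 2
  d = 111: d(111) · 𝟙(111/111) = 4 · 1 = 4
Summing: (d * 𝟙)(111) = 1 + 2 + 2 + 4 = 9.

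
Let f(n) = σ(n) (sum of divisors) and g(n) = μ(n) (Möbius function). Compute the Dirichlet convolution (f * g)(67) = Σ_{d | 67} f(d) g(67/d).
(σ * μ)(67) = 67

Divisors of 67: [1, 67]. For each d | 67:
  d = 1: σ(1) · μ(67/1) = 1 · -1 = -1
  d = 67: σ(67) · μ(67/67) = 68 · 1 = 68
Summing: (σ * μ)(67) = -1 + 68 = 67.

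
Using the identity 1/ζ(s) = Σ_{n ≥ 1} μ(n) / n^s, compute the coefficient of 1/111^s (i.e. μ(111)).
μ(111) = 1

Factor n = 111 = 3 · 37. μ(n) = 0 if any exponent ≥ 2 (not squarefree); otherwise μ(n) = (−1)^{ω(n)} where ω(n) is the number of distinct prime factors. Applying: μ(111) = 1.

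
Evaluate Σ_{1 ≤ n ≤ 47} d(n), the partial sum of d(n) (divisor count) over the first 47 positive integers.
Σ_{n ≤ 47} d(n) = 188

Compute d(n) for each 1 ≤ n ≤ 47: d(1) = 1, d(2) = 2, d(3) = 2, d(4) = 3, d(5) = 2, d(6) = 4, d(7) = 2, d(8) = 4, d(9) = 3, d(10) = 4, d(11) = 2, d(12) = 6, d(13) = 2, d(14) = 4, d(15) = 4, d(16) = 5, d(17) = 2, d(18) = 6, d(19) = 2, d(20) = 6, d(21) = 4, d(22) = 4, d(23) = 2, d(24) = 8, d(25) = 3, d(26) = 4, d(27) = 4, d(28) = 6, d(29) = 2, d(30) = 8, d(31) = 2, d(32) = 6, d(33) = 4, d(34) = 4, d(35) = 4, d(36) = 9, d(37) = 2, d(38) = 4, d(39) = 4, d(40) = 8, d(41) = 2, d(42) = 8, d(43) = 2, d(44) = 6, d(45) = 6, d(46) = 4, d(47) = 2. Summing all 47 values: 188. (Dirichlet's divisor formula: Σ_{n ≤ x} d(n) = x ln(x) + (2γ − 1) x + O(√x). For x = 47, the asymptotic estimate is ≈ 188.22.)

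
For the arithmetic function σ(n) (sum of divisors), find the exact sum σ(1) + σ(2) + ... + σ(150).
Σ_{n ≤ 150} σ(n) = 18604

Compute σ(n) for each 1 ≤ n ≤ 150: σ(1) = 1, σ(2) = 3, σ(3) = 4, σ(4) = 7, σ(5) = 6, σ(6) = 12, σ(7) = 8, σ(8) = 15, σ(9) = 13, σ(10) = 18, σ(11) = 12, σ(12) = 28, σ(13) = 14, σ(14) = 24, σ(15) = 24, σ(16) = 31, σ(17) = 18, σ(18) = 39, σ(19) = 20, σ(20) = 42, σ(21) = 32, σ(22) = 36, σ(23) = 24, σ(24) = 60, σ(25) = 31, σ(26) = 42, σ(27) = 40, σ(28) = 56, σ(29) = 30, σ(30) = 72, σ(31) = 32, σ(32) = 63, σ(33) = 48, σ(34) = 54, σ(35) = 48, σ(36) = 91, σ(37) = 38, σ(38) = 60, σ(39) = 56, σ(40) = 90, σ(41) = 42, σ(42) = 96, σ(43) = 44, σ(44) = 84, σ(45) = 78, σ(46) = 72, σ(47) = 48, σ(48) = 124, σ(49) = 57, σ(50) = 93, σ(51) = 72, σ(52) = 98, σ(53) = 54, σ(54) = 120, σ(55) = 72, σ(56) = 120, σ(57) = 80, σ(58) = 90, σ(59) = 60, σ(60) = 168, σ(61) = 62, σ(62) = 96, σ(63) = 104, σ(64) = 127, σ(65) = 84, σ(66) = 144, σ(67) = 68, σ(68) = 126, σ(69) = 96, σ(70) = 144, σ(71) = 72, σ(72) = 195, σ(73) = 74, σ(74) = 114, σ(75) = 124, σ(76) = 140, σ(77) = 96, σ(78) = 168, σ(79) = 80, σ(80) = 186, σ(81) = 121, σ(82) = 126, σ(83) = 84, σ(84) = 224, σ(85) = 108, σ(86) = 132, σ(87) = 120, σ(88) = 180, σ(89) = 90, σ(90) = 234, σ(91) = 112, σ(92) = 168, σ(93) = 128, σ(94) = 144, σ(95) = 120, σ(96) = 252, σ(97) = 98, σ(98) = 171, σ(99) = 156, σ(100) = 217, σ(101) = 102, σ(102) = 216, σ(103) = 104, σ(104) = 210, σ(105) = 192, σ(106) = 162, σ(107) = 108, σ(108) = 280, σ(109) = 110, σ(110) = 216, σ(111) = 152, σ(112) = 248, σ(113) = 114, σ(114) = 240, σ(115) = 144, σ(116) = 210, σ(117) = 182, σ(118) = 180, σ(119) = 144, σ(120) = 360, σ(121) = 133, σ(122) = 186, σ(123) = 168, σ(124) = 224, σ(125) = 156, σ(126) = 312, σ(127) = 128, σ(128) = 255, σ(129) = 176, σ(130) = 252, σ(131) = 132, σ(132) = 336, σ(133) = 160, σ(134) = 204, σ(135) = 240, σ(136) = 270, σ(137) = 138, σ(138) = 288, σ(139) = 140, σ(140) = 336, σ(141) = 192, σ(142) = 216, σ(143) = 168, σ(144) = 403, σ(145) = 180, σ(146) = 222, σ(147) = 228, σ(148) = 266, σ(149) = 150, σ(150) = 372. Summing all 150 values: 18604. (Average order: Σ_{n ≤ x} σ(n) ~ (π²/12) x². For x = 150, (π²/12)·150² ≈ 18505.51.)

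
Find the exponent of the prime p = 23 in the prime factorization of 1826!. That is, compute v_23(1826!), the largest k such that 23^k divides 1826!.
v_23(1826!) = 82

Legendre's formula: v_p(n!) = Σ_{k ≥ 1} ⌊n / p^k⌋. For p = 23, n = 1826, the terms are:
  ⌊1826/23^1⌋ = ⌊1826/23⌋ = 79
  ⌊1826/23^2⌋ = ⌊1826/529⌋ = 3
(the next term ⌊1826/23^3⌋ = 0, terminating the sum). Summing: v_23(1826!) = 79 + 3 = 82.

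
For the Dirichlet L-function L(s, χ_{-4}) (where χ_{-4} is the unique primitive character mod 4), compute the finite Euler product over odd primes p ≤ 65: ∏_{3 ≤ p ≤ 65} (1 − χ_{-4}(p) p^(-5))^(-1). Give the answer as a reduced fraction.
∏ = 478212334295798677259125227573990358291095208018494528428976877948999059062284551009530475199/480056794509206891424767146601704797711651986953735424570384919662551238689346859653136384000

The odd primes p ≤ 65 are [3, 5, 7, 11, 13, 17, 19, 23, 29, 31, 37, 41, 43, 47, 53, 59, 61]. For each, χ(p) = 1 if p ≡ 1 mod 4, χ(p) = −1 if p ≡ 3 mod 4. Taking (1 − χ(p)/p^5)^(-1) = p^5/(p^5 − χ(p)): (1 − (-1)/3^5)^(-1) · (1 − (1)/5^5)^(-1) · (1 − (-1)/7^5)^(-1) · (1 − (-1)/11^5)^(-1) · (1 − (1)/13^5)^(-1) · (1 − (1)/17^5)^(-1) · (1 − (-1)/19^5)^(-1) · (1 − (-1)/23^5)^(-1) · (1 − (1)/29^5)^(-1) · (1 − (-1)/31^5)^(-1) · (1 − (1)/37^5)^(-1) · (1 − (1)/41^5)^(-1) · (1 − (-1)/43^5)^(-1) · (1 − (-1)/47^5)^(-1) · (1 − (1)/53^5)^(-1) · (1 − (-1)/59^5)^(-1) · (1 − (1)/61^5)^(-1) = 478212334295798677259125227573990358291095208018494528428976877948999059062284551009530475199/480056794509206891424767146601704797711651986953735424570384919662551238689346859653136384000.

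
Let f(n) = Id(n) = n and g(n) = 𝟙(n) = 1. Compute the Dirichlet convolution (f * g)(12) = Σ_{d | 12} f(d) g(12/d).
(Id * 𝟙)(12) = 28

Divisors of 12: [1, 2, 3, 4, 6, 12]. For each d | 12:
  d = 1: Id(1) · 𝟙(12/1) = 1 · 1 = 1
  d = 2: Id(2) · 𝟙(12/2) = 2 · 1 = 2
  d = 3: Id(3) · 𝟙(12/3) = 3 · 1 = 3
  d = 4: Id(4) · 𝟙(12/4) = 4 · 1 = 4
  d = 6: Id(6) · 𝟙(12/6) = 6 · 1 = 6
  d = 12: Id(12) · 𝟙(12/12) = 12 · 1 = 12
Summing: (Id * 𝟙)(12) = 1 + 2 + 3 + 4 + 6 + 12 = 28.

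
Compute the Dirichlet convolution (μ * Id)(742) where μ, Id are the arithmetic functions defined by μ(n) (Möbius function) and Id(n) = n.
(μ * Id)(742) = 312

Divisors of 742: [1, 2, 7, 14, 53, 106, 371, 742]. For each d | 742:
  d = 1: μ(1) · Id(742/1) = 1 · 742 = 742
  d = 2: μ(2) · Id(742/2) = -1 · 371 = -371
  d = 7: μ(7) · Id(742/7) = -1 · 106 = -106
  d = 14: μ(14) · Id(742/14) = 1 · 53 = 53
  d = 53: μ(53) · Id(742/53) = -1 · 14 = -14
  d = 106: μ(106) · Id(742/106) = 1 · 7 = 7
  d = 371: μ(371) · Id(742/371) = 1 · 2 = 2
  d = 742: μ(742) · Id(742/742) = -1 · 1 = -1
Summing: (μ * Id)(742) = 742 + -371 + -106 + 53 + -14 + 7 + 2 + -1 = 312.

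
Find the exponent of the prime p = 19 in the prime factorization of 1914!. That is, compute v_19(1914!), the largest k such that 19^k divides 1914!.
v_19(1914!) = 105

Legendre's formula: v_p(n!) = Σ_{k ≥ 1} ⌊n / p^k⌋. For p = 19, n = 1914, the terms are:
  ⌊1914/19^1⌋ = ⌊1914/19⌋ = 100
  ⌊1914/19^2⌋ = ⌊1914/361⌋ = 5
(the next term ⌊1914/19^3⌋ = 0, terminating the sum). Summing: v_19(1914!) = 100 + 5 = 105.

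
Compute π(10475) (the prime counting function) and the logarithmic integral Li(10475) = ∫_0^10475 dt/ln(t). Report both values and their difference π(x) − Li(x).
π(10475) = 1281;  Li(10475) ≈ 1297.58;  π(x) − Li(x) ≈ -16.58.

Direct count of primes ≤ 10475 gives π(10475) = 1281. Numerical evaluation of the logarithmic integral gives Li(10475) ≈ 1297.58. The difference π(x) − Li(x) ≈ -16.58 is typically negative for small/moderate x (Li(x) overestimates), though Littlewood's theorem shows this sign changes infinitely often.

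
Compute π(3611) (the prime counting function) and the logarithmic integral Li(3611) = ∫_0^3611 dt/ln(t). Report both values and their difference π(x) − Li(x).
π(3611) = 504;  Li(3611) ≈ 518.18;  π(x) − Li(x) ≈ -14.18.

Direct count of primes ≤ 3611 gives π(3611) = 504. Numerical evaluation of the logarithmic integral gives Li(3611) ≈ 518.18. The difference π(x) − Li(x) ≈ -14.18 is typically negative for small/moderate x (Li(x) overestimates), though Littlewood's theorem shows this sign changes infinitely often.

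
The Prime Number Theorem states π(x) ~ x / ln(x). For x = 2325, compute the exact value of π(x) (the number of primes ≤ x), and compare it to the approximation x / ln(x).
π(2325) = 344;  x/ln(x) ≈ 299.94;  relative error ≈ 12.81%.

Directly count primes up to 2325: π(2325) = 344. The PNT approximation gives 2325/ln(2325) ≈ 2325/7.75148 ≈ 299.94. Relative error (π(x) − x/ln(x)) / π(x) ≈ 12.81%; the approximation is known to undercount slightly (Li(x) is a better estimate).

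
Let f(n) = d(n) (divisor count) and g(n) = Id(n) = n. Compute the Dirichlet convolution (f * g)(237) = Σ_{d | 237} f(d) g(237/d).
(d * Id)(237) = 405

Divisors of 237: [1, 3, 79, 237]. For each d | 237:
  d = 1: d(1) · Id(237/1) = 1 · 237 = 237
  d = 3: d(3) · Id(237/3) = 2 · 79 = 158
  d = 79: d(79) · Id(237/79) = 2 · 3 = 6
  d = 237: d(237) · Id(237/237) = 4 · 1 = 4
Summing: (d * Id)(237) = 237 + 158 + 6 + 4 = 405.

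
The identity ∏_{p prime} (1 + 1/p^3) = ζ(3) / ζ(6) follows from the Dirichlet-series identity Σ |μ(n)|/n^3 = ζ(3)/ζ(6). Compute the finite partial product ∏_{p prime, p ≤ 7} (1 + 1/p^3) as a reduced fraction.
∏ = 1032/875

The primes p ≤ 7 are [2, 3, 5, 7]. For each, (1 + 1/p^3) = (p^3 + 1)/p^3. Multiplying these fractions over p ∈ [2, 3, 5, 7] gives 1032/875. (In the limit P → ∞ this tends to ζ(3)/ζ(6).)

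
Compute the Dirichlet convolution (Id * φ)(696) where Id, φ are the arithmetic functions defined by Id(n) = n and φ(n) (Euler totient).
(Id * φ)(696) = 5700

Divisors of 696: [1, 2, 3, 4, 6, 8, 12, 24, 29, 58, 87, 116, 174, 232, 348, 696]. For each d | 696:
  d = 1: Id(1) · φ(696/1) = 1 · 224 = 224
  d = 2: Id(2) · φ(696/2) = 2 · 112 = 224
  d = 3: Id(3) · φ(696/3) = 3 · 112 = 336
  d = 4: Id(4) · φ(696/4) = 4 · 56 = 224
  d = 6: Id(6) · φ(696/6) = 6 · 56 = 336
  d = 8: Id(8) · φ(696/8) = 8 · 56 = 448
  d = 12: Id(12) · φ(696/12) = 12 · 28 = 336
  d = 24: Id(24) · φ(696/24) = 24 · 28 = 672
  d = 29: Id(29) · φ(696/29) = 29 · 8 = 232
  d = 58: Id(58) · φ(696/58) = 58 · 4 = 232
  d = 87: Id(87) · φ(696/87) = 87 · 4 = 348
  d = 116: Id(116) · φ(696/116) = 116 · 2 = 232
  d = 174: Id(174) · φ(696/174) = 174 · 2 = 348
  d = 232: Id(232) · φ(696/232) = 232 · 2 = 464
  d = 348: Id(348) · φ(696/348) = 348 · 1 = 348
  d = 696: Id(696) · φ(696/696) = 696 · 1 = 696
Summing: (Id * φ)(696) = 224 + 224 + 336 + 224 + 336 + 448 + 336 + 672 + 232 + 232 + 348 + 232 + 348 + 464 + 348 + 696 = 5700.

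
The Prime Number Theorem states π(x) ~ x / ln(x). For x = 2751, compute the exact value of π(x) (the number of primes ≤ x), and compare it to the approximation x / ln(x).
π(2751) = 401;  x/ln(x) ≈ 347.36;  relative error ≈ 13.38%.

Directly count primes up to 2751: π(2751) = 401. The PNT approximation gives 2751/ln(2751) ≈ 2751/7.91972 ≈ 347.36. Relative error (π(x) − x/ln(x)) / π(x) ≈ 13.38%; the approximation is known to undercount slightly (Li(x) is a better estimate).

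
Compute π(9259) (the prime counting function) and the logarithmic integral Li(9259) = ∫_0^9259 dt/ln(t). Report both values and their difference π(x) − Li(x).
π(9259) = 1147;  Li(9259) ≈ 1165.35;  π(x) − Li(x) ≈ -18.35.

Direct count of primes ≤ 9259 gives π(9259) = 1147. Numerical evaluation of the logarithmic integral gives Li(9259) ≈ 1165.35. The difference π(x) − Li(x) ≈ -18.35 is typically negative for small/moderate x (Li(x) overestimates), though Littlewood's theorem shows this sign changes infinitely often.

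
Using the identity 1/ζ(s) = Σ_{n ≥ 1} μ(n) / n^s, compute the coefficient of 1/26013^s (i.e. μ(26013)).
μ(26013) = 1

Factor n = 26013 = 3 · 13 · 23 · 29. μ(n) = 0 if any exponent ≥ 2 (not squarefree); otherwise μ(n) = (−1)^{ω(n)} where ω(n) is the number of distinct prime factors. Applying: μ(26013) = 1.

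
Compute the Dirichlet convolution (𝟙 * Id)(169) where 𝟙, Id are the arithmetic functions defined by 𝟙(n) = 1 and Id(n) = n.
(𝟙 * Id)(169) = 183

Divisors of 169: [1, 13, 169]. For each d | 169:
  d = 1: 𝟙(1) · Id(169/1) = 1 · 169 = 169
  d = 13: 𝟙(13) · Id(169/13) = 1 · 13 = 13
  d = 169: 𝟙(169) · Id(169/169) = 1 · 1 = 1
Summing: (𝟙 * Id)(169) = 169 + 13 + 1 = 183.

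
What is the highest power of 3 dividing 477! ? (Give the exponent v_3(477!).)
v_3(477!) = 235

Legendre's formula: v_p(n!) = Σ_{k ≥ 1} ⌊n / p^k⌋. For p = 3, n = 477, the terms are:
  ⌊477/3^1⌋ = ⌊477/3⌋ = 159
  ⌊477/3^2⌋ = ⌊477/9⌋ = 53
  ⌊477/3^3⌋ = ⌊477/27⌋ = 17
  ⌊477/3^4⌋ = ⌊477/81⌋ = 5
  ⌊477/3^5⌋ = ⌊477/243⌋ = 1
(the next term ⌊477/3^6⌋ = 0, terminating the sum). Summing: v_3(477!) = 159 + 53 + 17 + 5 + 1 = 235.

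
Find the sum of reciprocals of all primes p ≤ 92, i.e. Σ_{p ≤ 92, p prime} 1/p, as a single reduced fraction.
Σ 1/p = 42605658161771733665696611824842057/23768741896345550770650537601358310

π(92) = 24, so the primes ≤ 92 are [2, 3, 5, 7, 11, 13, 17, 19, 23, 29, 31, 37, 41, 43, 47, 53, 59, 61, 67, 71, 73, 79, 83, 89]. Summing 1/p over these primes: 42605658161771733665696611824842057/23768741896345550770650537601358310 ≈ 1.7925. Mertens estimate ln ln(92) + 0.2615 ≈ 1.7704.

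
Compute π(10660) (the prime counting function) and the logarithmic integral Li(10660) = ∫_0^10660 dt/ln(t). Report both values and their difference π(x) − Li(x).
π(10660) = 1300;  Li(10660) ≈ 1317.55;  π(x) − Li(x) ≈ -17.55.

Direct count of primes ≤ 10660 gives π(10660) = 1300. Numerical evaluation of the logarithmic integral gives Li(10660) ≈ 1317.55. The difference π(x) − Li(x) ≈ -17.55 is typically negative for small/moderate x (Li(x) overestimates), though Littlewood's theorem shows this sign changes infinitely often.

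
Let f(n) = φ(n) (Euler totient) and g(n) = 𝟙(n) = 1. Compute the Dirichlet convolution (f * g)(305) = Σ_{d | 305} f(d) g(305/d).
(φ * 𝟙)(305) = 305

Divisors of 305: [1, 5, 61, 305]. For each d | 305:
  d = 1: φ(1) · 𝟙(305/1) = 1 · 1 = 1
  d = 5: φ(5) · 𝟙(305/5) = 4 · 1 = 4
  d = 61: φ(61) · 𝟙(305/61) = 60 · 1 = 60
  d = 305: φ(305) · 𝟙(305/305) = 240 · 1 = 240
Summing: (φ * 𝟙)(305) = 1 + 4 + 60 + 240 = 305.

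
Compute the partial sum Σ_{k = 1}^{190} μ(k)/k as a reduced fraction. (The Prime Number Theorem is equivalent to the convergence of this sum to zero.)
Σ μ(k)/k = -1459183896111278246169874869885831959629500714006451125737342992029796/142035428758040783755795107307202310691460987641167122512092410515331955

Values of μ(k) for 1 ≤ k ≤ 190: μ(1) = 1, μ(2) = -1, μ(3) = -1, μ(5) = -1, μ(6) = 1, μ(7) = -1, μ(10) = 1, μ(11) = -1, μ(13) = -1, μ(14) = 1, μ(15) = 1, μ(17) = -1, μ(19) = -1, μ(21) = 1, μ(22) = 1, μ(23) = -1, μ(26) = 1, μ(29) = -1, μ(30) = -1, μ(31) = -1, μ(33) = 1, μ(34) = 1, μ(35) = 1, μ(37) = -1, μ(38) = 1, μ(39) = 1, μ(41) = -1, μ(42) = -1, μ(43) = -1, μ(46) = 1, μ(47) = -1, μ(51) = 1, μ(53) = -1, μ(55) = 1, μ(57) = 1, μ(58) = 1, μ(59) = -1, μ(61) = -1, μ(62) = 1, μ(65) = 1, μ(66) = -1, μ(67) = -1, μ(69) = 1, μ(70) = -1, μ(71) = -1, μ(73) = -1, μ(74) = 1, μ(77) = 1, μ(78) = -1, μ(79) = -1, μ(82) = 1, μ(83) = -1, μ(85) = 1, μ(86) = 1, μ(87) = 1, μ(89) = -1, μ(91) = 1, μ(93) = 1, μ(94) = 1, μ(95) = 1, μ(97) = -1, μ(101) = -1, μ(102) = -1, μ(103) = -1, μ(105) = -1, μ(106) = 1, μ(107) = -1, μ(109) = -1, μ(110) = -1, μ(111) = 1, μ(113) = -1, μ(114) = -1, μ(115) = 1, μ(118) = 1, μ(119) = 1, μ(122) = 1, μ(123) = 1, μ(127) = -1, μ(129) = 1, μ(130) = -1, μ(131) = -1, μ(133) = 1, μ(134) = 1, μ(137) = -1, μ(138) = -1, μ(139) = -1, μ(141) = 1, μ(142) = 1, μ(143) = 1, μ(145) = 1, μ(146) = 1, μ(149) = -1, μ(151) = -1, μ(154) = -1, μ(155) = 1, μ(157) = -1, μ(158) = 1, μ(159) = 1, μ(161) = 1, μ(163) = -1, μ(165) = -1, μ(166) = 1, μ(167) = -1, μ(170) = -1, μ(173) = -1, μ(174) = -1, μ(177) = 1, μ(178) = 1, μ(179) = -1, μ(181) = -1, μ(182) = -1, μ(183) = 1, μ(185) = 1, μ(186) = -1, μ(187) = 1, μ(190) = -1, with μ = 0 on non-squarefree integers. Summing μ(k)/k for k where μ(k) ≠ 0 gives -1459183896111278246169874869885831959629500714006451125737342992029796/142035428758040783755795107307202310691460987641167122512092410515331955 ≈ -0.0103. (PNT ⟺ this sum → 0 as n → ∞.)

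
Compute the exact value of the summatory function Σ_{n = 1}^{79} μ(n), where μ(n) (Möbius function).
Σ_{n ≤ 79} μ(n) = -4

Compute μ(n) for each 1 ≤ n ≤ 79: μ(1) = 1, μ(2) = -1, μ(3) = -1, μ(4) = 0, μ(5) = -1, μ(6) = 1, μ(7) = -1, μ(8) = 0, μ(9) = 0, μ(10) = 1, μ(11) = -1, μ(12) = 0, μ(13) = -1, μ(14) = 1, μ(15) = 1, μ(16) = 0, μ(17) = -1, μ(18) = 0, μ(19) = -1, μ(20) = 0, μ(21) = 1, μ(22) = 1, μ(23) = -1, μ(24) = 0, μ(25) = 0, μ(26) = 1, μ(27) = 0, μ(28) = 0, μ(29) = -1, μ(30) = -1, μ(31) = -1, μ(32) = 0, μ(33) = 1, μ(34) = 1, μ(35) = 1, μ(36) = 0, μ(37) = -1, μ(38) = 1, μ(39) = 1, μ(40) = 0, μ(41) = -1, μ(42) = -1, μ(43) = -1, μ(44) = 0, μ(45) = 0, μ(46) = 1, μ(47) = -1, μ(48) = 0, μ(49) = 0, μ(50) = 0, μ(51) = 1, μ(52) = 0, μ(53) = -1, μ(54) = 0, μ(55) = 1, μ(56) = 0, μ(57) = 1, μ(58) = 1, μ(59) = -1, μ(60) = 0, μ(61) = -1, μ(62) = 1, μ(63) = 0, μ(64) = 0, μ(65) = 1, μ(66) = -1, μ(67) = -1, μ(68) = 0, μ(69) = 1, μ(70) = -1, μ(71) = -1, μ(72) = 0, μ(73) = -1, μ(74) = 1, μ(75) = 0, μ(76) = 0, μ(77) = 1, μ(78) = -1, μ(79) = -1. Summing all 79 values: -4. (Mertens function M(x) = Σ_{n ≤ x} μ(n); on average M(x) should be small (PNT ⟺ M(x) = o(x)).)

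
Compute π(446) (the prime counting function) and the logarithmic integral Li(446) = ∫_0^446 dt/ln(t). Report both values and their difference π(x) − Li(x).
π(446) = 86;  Li(446) ≈ 93.03;  π(x) − Li(x) ≈ -7.03.

Direct count of primes ≤ 446 gives π(446) = 86. Numerical evaluation of the logarithmic integral gives Li(446) ≈ 93.03. The difference π(x) − Li(x) ≈ -7.03 is typically negative for small/moderate x (Li(x) overestimates), though Littlewood's theorem shows this sign changes infinitely often.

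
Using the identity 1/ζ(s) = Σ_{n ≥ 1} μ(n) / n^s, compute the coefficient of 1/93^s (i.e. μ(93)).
μ(93) = 1

Factor n = 93 = 3 · 31. μ(n) = 0 if any exponent ≥ 2 (not squarefree); otherwise μ(n) = (−1)^{ω(n)} where ω(n) is the number of distinct prime factors. Applying: μ(93) = 1.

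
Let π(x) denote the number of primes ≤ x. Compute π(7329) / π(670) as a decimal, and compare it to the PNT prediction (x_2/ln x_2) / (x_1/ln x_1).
π(7329)/π(670) = 933/121 ≈ 7.7107;  PNT prediction ≈ 7.9983.

π(670) = 121 and π(7329) = 933, so π(7329)/π(670) ≈ 7.7107. The PNT-predicted ratio is (7329/ln(7329)) / (670/ln(670)) ≈ 7.9983. The two agree to within a few percent, as expected.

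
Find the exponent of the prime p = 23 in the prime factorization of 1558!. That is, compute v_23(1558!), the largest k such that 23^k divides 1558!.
v_23(1558!) = 69

Legendre's formula: v_p(n!) = Σ_{k ≥ 1} ⌊n / p^k⌋. For p = 23, n = 1558, the terms are:
  ⌊1558/23^1⌋ = ⌊1558/23⌋ = 67
  ⌊1558/23^2⌋ = ⌊1558/529⌋ = 2
(the next term ⌊1558/23^3⌋ = 0, terminating the sum). Summing: v_23(1558!) = 67 + 2 = 69.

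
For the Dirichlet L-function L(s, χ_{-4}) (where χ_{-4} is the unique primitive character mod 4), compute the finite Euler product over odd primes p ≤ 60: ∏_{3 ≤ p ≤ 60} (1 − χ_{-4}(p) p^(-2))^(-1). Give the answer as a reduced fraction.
∏ = 21166213940439075800336462671/23105733135420641771520000000

The odd primes p ≤ 60 are [3, 5, 7, 11, 13, 17, 19, 23, 29, 31, 37, 41, 43, 47, 53, 59]. For each, χ(p) = 1 if p ≡ 1 mod 4, χ(p) = −1 if p ≡ 3 mod 4. Taking (1 − χ(p)/p^2)^(-1) = p^2/(p^2 − χ(p)): (1 − (-1)/3^2)^(-1) · (1 − (1)/5^2)^(-1) · (1 − (-1)/7^2)^(-1) · (1 − (-1)/11^2)^(-1) · (1 − (1)/13^2)^(-1) · (1 − (1)/17^2)^(-1) · (1 − (-1)/19^2)^(-1) · (1 − (-1)/23^2)^(-1) · (1 − (1)/29^2)^(-1) · (1 − (-1)/31^2)^(-1) · (1 − (1)/37^2)^(-1) · (1 − (1)/41^2)^(-1) · (1 − (-1)/43^2)^(-1) · (1 − (-1)/47^2)^(-1) · (1 − (1)/53^2)^(-1) · (1 − (-1)/59^2)^(-1) = 21166213940439075800336462671/23105733135420641771520000000.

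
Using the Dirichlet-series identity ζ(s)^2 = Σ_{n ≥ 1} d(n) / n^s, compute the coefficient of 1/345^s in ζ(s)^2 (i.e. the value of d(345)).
d(345) = 8

ζ(s)^2 = (Σ 1/m^s)(Σ 1/k^s). The coefficient of 1/n^s in the product is the number of ordered pairs (m, k) with mk = n, which equals d(n). For n = 345, divisors are [1, 3, 5, 15, 23, 69, 115, 345], so d(345) = 8.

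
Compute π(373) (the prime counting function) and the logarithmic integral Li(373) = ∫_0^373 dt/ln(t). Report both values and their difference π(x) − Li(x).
π(373) = 74;  Li(373) ≈ 80.89;  π(x) − Li(x) ≈ -6.89.

Direct count of primes ≤ 373 gives π(373) = 74. Numerical evaluation of the logarithmic integral gives Li(373) ≈ 80.89. The difference π(x) − Li(x) ≈ -6.89 is typically negative for small/moderate x (Li(x) overestimates), though Littlewood's theorem shows this sign changes infinitely often.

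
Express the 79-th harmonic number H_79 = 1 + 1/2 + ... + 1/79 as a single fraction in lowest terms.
H_79 = 4868007055309996043055960217131137/982844219842241906412811281988800

Direct summation: H_79 = 1 + 1/2 + ... + 1/79. The least common denominator is lcm(1, ..., 79) = 32433859254793982911622772305630400; over this denominator the numerator is 32433859254793982911622772305630400 + 16216929627396991455811386152815200 + 10811286418264660970540924101876800 + 8108464813698495727905693076407600 + 6486771850958796582324554461126080 + 5405643209132330485270462050938400 + 4633408464970568987374681757947200 + 4054232406849247863952846538203800 + 3603762139421553656846974700625600 + 3243385925479398291162277230563040 + 2948532659526725719238433845966400 + 2702821604566165242635231025469200 + 2494912250368767916278674792740800 + 2316704232485284493687340878973600 + 2162257283652932194108184820375360 + 2027116203424623931976423269101900 + 1907874073811410759507221900331200 + 1801881069710776828423487350312800 + 1707045223936525416401198542401600 + 1621692962739699145581138615281520 + 1544469488323522995791560585982400 + 1474266329763362859619216922983200 + 1410167793686694909200990100244800 + 1351410802283082621317615512734600 + 1297354370191759316464910892225216 + 1247456125184383958139337396370400 + 1201254046473851218948991566875200 + 1158352116242642246843670439486800 + 1118408939820482169366302493297600 + 1081128641826466097054092410187680 + 1046253524348192997149121687278400 + 1013558101712311965988211634550950 + 982844219842241906412811281988800 + 953937036905705379753610950165600 + 926681692994113797474936351589440 + 900940534855388414211743675156400 + 876590790670107646260074927179200 + 853522611968262708200599271200800 + 831637416789589305426224930913600 + 810846481369849572790569307640760 + 791069737921804461259092007454400 + 772234744161761497895780292991200 + 754275796623115881665645867572800 + 737133164881681429809608461491600 + 720752427884310731369394940125120 + 705083896843347454600495050122400 + 690082111804127295991973878843200 + 675705401141541310658807756367300 + 661915494995795569624954536849600 + 648677185095879658232455446112608 + 635958024603803586502407300110400 + 623728062592191979069668698185200 + 611959608581018545502316458596800 + 600627023236925609474495783437600 + 589706531905345143847686769193280 + 579176058121321123421835219743400 + 569015074645508472133732847467200 + 559204469910241084683151246648800 + 549726428047355642569877496705600 + 540564320913233048527046205093840 + 531702610734327588715127414846400 + 523126762174096498574560843639200 + 514823162774507665263853528660800 + 506779050856155982994105817275475 + 498982450073753583255734958548160 + 491422109921120953206405640994400 + 484087451564089297188399586651200 + 476968518452852689876805475082800 + 470055931228898303066996700081600 + 463340846497056898737468175794720 + 456814919081605393121447497262400 + 450470267427694207105871837578200 + 444299441846492916597572223364800 + 438295395335053823130037463589600 + 432451456730586438821636964075072 + 426761305984131354100299635600400 + 421218951360960817034061977995200 + 415818708394794652713112465456800 + 410555180440430163438262940577600 = 160644232825229869420846687165327521, so H_79 = 160644232825229869420846687165327521/32433859254793982911622772305630400; reducing by gcd(160644232825229869420846687165327521, 32433859254793982911622772305630400) = 33 gives 4868007055309996043055960217131137/982844219842241906412811281988800 ≈ 4.95298. (The PNT-adjacent estimate ln(79) + γ ≈ 4.94666 matches within O(1/n).)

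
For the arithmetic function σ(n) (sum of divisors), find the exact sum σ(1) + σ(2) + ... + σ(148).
Σ_{n ≤ 148} σ(n) = 18082

Compute σ(n) for each 1 ≤ n ≤ 148: σ(1) = 1, σ(2) = 3, σ(3) = 4, σ(4) = 7, σ(5) = 6, σ(6) = 12, σ(7) = 8, σ(8) = 15, σ(9) = 13, σ(10) = 18, σ(11) = 12, σ(12) = 28, σ(13) = 14, σ(14) = 24, σ(15) = 24, σ(16) = 31, σ(17) = 18, σ(18) = 39, σ(19) = 20, σ(20) = 42, σ(21) = 32, σ(22) = 36, σ(23) = 24, σ(24) = 60, σ(25) = 31, σ(26) = 42, σ(27) = 40, σ(28) = 56, σ(29) = 30, σ(30) = 72, σ(31) = 32, σ(32) = 63, σ(33) = 48, σ(34) = 54, σ(35) = 48, σ(36) = 91, σ(37) = 38, σ(38) = 60, σ(39) = 56, σ(40) = 90, σ(41) = 42, σ(42) = 96, σ(43) = 44, σ(44) = 84, σ(45) = 78, σ(46) = 72, σ(47) = 48, σ(48) = 124, σ(49) = 57, σ(50) = 93, σ(51) = 72, σ(52) = 98, σ(53) = 54, σ(54) = 120, σ(55) = 72, σ(56) = 120, σ(57) = 80, σ(58) = 90, σ(59) = 60, σ(60) = 168, σ(61) = 62, σ(62) = 96, σ(63) = 104, σ(64) = 127, σ(65) = 84, σ(66) = 144, σ(67) = 68, σ(68) = 126, σ(69) = 96, σ(70) = 144, σ(71) = 72, σ(72) = 195, σ(73) = 74, σ(74) = 114, σ(75) = 124, σ(76) = 140, σ(77) = 96, σ(78) = 168, σ(79) = 80, σ(80) = 186, σ(81) = 121, σ(82) = 126, σ(83) = 84, σ(84) = 224, σ(85) = 108, σ(86) = 132, σ(87) = 120, σ(88) = 180, σ(89) = 90, σ(90) = 234, σ(91) = 112, σ(92) = 168, σ(93) = 128, σ(94) = 144, σ(95) = 120, σ(96) = 252, σ(97) = 98, σ(98) = 171, σ(99) = 156, σ(100) = 217, σ(101) = 102, σ(102) = 216, σ(103) = 104, σ(104) = 210, σ(105) = 192, σ(106) = 162, σ(107) = 108, σ(108) = 280, σ(109) = 110, σ(110) = 216, σ(111) = 152, σ(112) = 248, σ(113) = 114, σ(114) = 240, σ(115) = 144, σ(116) = 210, σ(117) = 182, σ(118) = 180, σ(119) = 144, σ(120) = 360, σ(121) = 133, σ(122) = 186, σ(123) = 168, σ(124) = 224, σ(125) = 156, σ(126) = 312, σ(127) = 128, σ(128) = 255, σ(129) = 176, σ(130) = 252, σ(131) = 132, σ(132) = 336, σ(133) = 160, σ(134) = 204, σ(135) = 240, σ(136) = 270, σ(137) = 138, σ(138) = 288, σ(139) = 140, σ(140) = 336, σ(141) = 192, σ(142) = 216, σ(143) = 168, σ(144) = 403, σ(145) = 180, σ(146) = 222, σ(147) = 228, σ(148) = 266. Summing all 148 values: 18082. (Average order: Σ_{n ≤ x} σ(n) ~ (π²/12) x². For x = 148, (π²/12)·148² ≈ 18015.32.)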